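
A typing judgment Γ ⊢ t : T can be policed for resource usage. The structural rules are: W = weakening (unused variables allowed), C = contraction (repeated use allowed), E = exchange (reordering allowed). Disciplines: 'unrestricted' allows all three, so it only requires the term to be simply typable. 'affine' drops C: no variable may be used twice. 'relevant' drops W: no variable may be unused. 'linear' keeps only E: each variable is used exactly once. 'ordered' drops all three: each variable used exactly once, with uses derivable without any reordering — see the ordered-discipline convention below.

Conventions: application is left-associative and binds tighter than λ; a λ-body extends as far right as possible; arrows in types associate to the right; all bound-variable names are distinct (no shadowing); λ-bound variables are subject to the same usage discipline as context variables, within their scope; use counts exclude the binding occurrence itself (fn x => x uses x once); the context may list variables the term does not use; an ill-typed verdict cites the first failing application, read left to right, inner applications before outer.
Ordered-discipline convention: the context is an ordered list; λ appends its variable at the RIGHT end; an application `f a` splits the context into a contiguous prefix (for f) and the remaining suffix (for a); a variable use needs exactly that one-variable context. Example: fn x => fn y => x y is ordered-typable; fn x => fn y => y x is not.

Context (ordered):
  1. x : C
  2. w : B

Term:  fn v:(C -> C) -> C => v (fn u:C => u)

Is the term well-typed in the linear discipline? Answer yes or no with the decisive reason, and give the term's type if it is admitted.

no — x, w left unused
usage: x ×0, w ×0, v (bound) ×1, u (bound) ×1
order of uses: v, u
typing: the term checks, with type ((C -> C) -> C) -> C
summary: ordered ✗, linear ✗, affine ✓, relevant ✗, unrestricted ✓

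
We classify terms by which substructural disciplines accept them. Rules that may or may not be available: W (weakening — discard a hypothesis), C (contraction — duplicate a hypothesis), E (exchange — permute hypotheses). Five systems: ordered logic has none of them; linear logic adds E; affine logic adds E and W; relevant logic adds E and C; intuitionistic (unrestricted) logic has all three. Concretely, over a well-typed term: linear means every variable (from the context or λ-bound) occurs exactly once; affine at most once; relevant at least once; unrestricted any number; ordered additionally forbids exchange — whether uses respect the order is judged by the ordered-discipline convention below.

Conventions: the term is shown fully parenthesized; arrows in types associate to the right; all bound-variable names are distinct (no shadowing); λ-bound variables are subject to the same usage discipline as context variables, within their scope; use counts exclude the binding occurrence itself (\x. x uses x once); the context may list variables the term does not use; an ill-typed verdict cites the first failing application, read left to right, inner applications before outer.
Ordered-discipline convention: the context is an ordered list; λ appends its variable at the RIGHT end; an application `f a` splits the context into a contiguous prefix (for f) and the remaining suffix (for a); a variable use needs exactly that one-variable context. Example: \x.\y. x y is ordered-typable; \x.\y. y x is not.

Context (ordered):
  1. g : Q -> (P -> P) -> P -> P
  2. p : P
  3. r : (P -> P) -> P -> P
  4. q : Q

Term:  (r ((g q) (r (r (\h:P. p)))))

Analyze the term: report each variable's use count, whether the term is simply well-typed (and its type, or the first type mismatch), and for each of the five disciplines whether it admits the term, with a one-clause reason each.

usage: g=1, p=1, r=3, q=1, h (λ-bound)=0
left-to-right use order: r, g, q, r, r, p
typing: well-typed — term : P -> P
ordered: ✗ — uses contraction: r ×3; needs weakening: h unused
linear: ✗ — uses contraction: r ×3; needs weakening: h unused
affine: ✗ — uses contraction: r ×3
relevant: ✗ — needs weakening: h unused
unrestricted: ✓ — simply typable at P -> P; W, C, E all held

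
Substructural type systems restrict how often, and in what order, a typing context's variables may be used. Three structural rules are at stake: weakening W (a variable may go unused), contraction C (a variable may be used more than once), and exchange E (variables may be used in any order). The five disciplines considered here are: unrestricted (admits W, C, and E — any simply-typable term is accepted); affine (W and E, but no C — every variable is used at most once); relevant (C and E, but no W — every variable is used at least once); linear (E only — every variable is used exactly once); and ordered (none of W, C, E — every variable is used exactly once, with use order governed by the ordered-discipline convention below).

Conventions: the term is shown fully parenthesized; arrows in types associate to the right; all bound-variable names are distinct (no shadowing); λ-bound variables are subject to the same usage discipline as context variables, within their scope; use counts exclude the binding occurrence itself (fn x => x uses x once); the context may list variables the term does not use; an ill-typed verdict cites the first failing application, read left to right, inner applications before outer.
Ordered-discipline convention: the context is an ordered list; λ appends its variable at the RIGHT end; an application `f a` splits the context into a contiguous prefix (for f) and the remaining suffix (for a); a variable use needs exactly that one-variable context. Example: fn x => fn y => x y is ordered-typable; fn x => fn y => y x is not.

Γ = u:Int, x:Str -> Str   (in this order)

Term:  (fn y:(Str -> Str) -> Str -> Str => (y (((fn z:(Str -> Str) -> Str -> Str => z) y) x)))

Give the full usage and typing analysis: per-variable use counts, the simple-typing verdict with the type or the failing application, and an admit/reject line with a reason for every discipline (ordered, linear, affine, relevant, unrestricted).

use counts: u: 0, x: 1, y (λ-bound): 2, z (λ-bound): 1
left-to-right use order: y, z, y, x
typing: ✓ — ((Str -> Str) -> Str -> Str) -> Str -> Str
ordered ✗ (uses contraction: y ×2; u never used (weakening))
linear ✗ (uses contraction: y ×2; u never used (weakening))
affine ✗ (uses contraction: y ×2)
relevant ✗ (u never used (weakening))
unrestricted ✓ (type-checks (((Str -> Str) -> Str -> Str) -> Str -> Str) and nothing is barred)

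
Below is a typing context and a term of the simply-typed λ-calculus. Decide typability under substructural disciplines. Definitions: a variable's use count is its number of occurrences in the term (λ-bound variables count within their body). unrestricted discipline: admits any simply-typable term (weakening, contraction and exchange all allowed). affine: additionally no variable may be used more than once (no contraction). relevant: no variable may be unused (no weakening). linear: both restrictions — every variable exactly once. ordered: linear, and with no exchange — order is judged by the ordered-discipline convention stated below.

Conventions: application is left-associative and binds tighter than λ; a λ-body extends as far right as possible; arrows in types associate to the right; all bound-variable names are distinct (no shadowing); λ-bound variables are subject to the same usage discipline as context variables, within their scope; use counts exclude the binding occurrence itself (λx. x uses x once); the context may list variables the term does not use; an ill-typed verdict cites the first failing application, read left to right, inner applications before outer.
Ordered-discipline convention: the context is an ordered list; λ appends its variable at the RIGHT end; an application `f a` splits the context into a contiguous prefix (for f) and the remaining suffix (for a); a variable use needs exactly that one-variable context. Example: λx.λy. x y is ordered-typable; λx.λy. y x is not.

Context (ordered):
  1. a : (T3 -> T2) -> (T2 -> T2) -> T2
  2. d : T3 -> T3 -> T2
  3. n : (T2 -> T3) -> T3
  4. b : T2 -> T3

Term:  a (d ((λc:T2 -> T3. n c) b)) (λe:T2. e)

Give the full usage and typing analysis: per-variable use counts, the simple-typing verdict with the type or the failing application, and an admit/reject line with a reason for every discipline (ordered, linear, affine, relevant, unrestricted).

usage: a: 1×; d: 1×; n: 1×; b: 1×; c (bound): 1×; e (bound): 1×
left-to-right use order: a, d, n, c, b, e
typing: well-typed — term : T2
ordered: ✓, a, d, n, b, c, e: once each, no exchange needed
linear: ✓, exactly-once usage across a, d, n, b, c, e
affine: ✓, none of a, d, n, b, c, e used more than once
relevant: ✓, none of a, d, n, b, c, e goes unused
unrestricted: ✓, typability at T2 is all that's needed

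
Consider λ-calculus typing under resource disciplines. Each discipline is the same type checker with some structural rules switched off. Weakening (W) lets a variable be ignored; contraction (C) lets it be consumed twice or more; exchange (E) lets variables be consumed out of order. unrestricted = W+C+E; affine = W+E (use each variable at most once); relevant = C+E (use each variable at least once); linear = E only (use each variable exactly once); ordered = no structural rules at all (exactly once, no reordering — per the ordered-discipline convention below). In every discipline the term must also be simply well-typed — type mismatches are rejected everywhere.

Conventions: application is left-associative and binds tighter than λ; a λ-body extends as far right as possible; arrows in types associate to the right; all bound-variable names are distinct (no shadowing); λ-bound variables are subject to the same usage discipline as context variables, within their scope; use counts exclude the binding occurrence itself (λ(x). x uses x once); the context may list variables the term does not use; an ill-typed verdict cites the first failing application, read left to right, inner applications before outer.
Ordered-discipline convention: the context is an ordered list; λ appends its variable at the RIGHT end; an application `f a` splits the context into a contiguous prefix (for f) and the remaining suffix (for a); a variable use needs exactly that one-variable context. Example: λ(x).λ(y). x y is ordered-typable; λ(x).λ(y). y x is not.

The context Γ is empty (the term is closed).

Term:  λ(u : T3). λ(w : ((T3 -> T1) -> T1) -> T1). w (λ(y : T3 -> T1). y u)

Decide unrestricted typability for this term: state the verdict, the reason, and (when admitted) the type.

yes — well-typed at T3 -> (((T3 -> T1) -> T1) -> T1) -> T1; no restrictions here; term : T3 -> (((T3 -> T1) -> T1) -> T1) -> T1
variable uses: u (bound) ×1; w (bound) ×1; y (bound) ×1
left-to-right use order: w, y, u
typing: well-typed — term : T3 -> (((T3 -> T1) -> T1) -> T1) -> T1
across the five disciplines: ordered ✗; linear ✓; affine ✓; relevant ✓; unrestricted ✓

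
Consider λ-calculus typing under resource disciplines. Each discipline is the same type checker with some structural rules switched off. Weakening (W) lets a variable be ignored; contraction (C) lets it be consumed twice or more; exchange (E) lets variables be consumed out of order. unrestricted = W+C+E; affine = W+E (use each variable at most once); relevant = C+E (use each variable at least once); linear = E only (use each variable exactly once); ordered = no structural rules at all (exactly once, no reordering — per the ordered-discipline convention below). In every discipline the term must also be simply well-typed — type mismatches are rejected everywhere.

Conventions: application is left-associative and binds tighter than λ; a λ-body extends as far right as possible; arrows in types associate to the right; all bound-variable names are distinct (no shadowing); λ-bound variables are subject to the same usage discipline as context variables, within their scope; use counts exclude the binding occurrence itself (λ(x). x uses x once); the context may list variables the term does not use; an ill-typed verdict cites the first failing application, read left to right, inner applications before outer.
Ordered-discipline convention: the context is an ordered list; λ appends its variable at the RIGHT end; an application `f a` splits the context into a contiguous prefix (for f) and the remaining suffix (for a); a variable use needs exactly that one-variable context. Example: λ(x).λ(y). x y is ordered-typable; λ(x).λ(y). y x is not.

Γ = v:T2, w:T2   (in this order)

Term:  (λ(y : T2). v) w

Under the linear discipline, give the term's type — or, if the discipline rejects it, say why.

not well-typed under linear — y never used (weakening)
usage: v=1; w=1; y (bound)=0
order of uses: v, w
typing: well-typed — term : T2
across the five disciplines: ordered ✗ | linear ✗ | affine ✓ | relevant ✗ | unrestricted ✓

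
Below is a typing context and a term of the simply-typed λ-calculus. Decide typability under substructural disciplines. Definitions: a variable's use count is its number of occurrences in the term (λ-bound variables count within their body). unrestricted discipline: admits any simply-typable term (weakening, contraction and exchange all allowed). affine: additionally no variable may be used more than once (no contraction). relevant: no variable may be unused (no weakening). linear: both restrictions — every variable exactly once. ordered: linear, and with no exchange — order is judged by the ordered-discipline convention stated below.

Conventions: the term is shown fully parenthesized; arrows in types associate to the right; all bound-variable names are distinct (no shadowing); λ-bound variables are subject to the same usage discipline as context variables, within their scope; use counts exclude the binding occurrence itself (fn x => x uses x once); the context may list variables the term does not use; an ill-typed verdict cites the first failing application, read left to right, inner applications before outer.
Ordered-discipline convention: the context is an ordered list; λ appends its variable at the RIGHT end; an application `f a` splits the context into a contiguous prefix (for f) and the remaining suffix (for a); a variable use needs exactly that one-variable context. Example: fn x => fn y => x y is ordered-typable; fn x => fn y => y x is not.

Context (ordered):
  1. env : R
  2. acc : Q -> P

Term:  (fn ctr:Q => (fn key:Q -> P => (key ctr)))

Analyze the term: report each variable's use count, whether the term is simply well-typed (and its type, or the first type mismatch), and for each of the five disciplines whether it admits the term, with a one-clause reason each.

counts: env: 0×; acc: 0×; ctr [bound]: 1×; key [bound]: 1×
order of uses: key, ctr
typing: well-typed at Q -> (Q -> P) -> P
ordered: ✗, env, acc never used (weakening)
linear: ✗, env, acc never used (weakening)
affine: ✓, env, acc, ctr, key: no repeats, contraction unneeded
relevant: ✗, env, acc never used (weakening)
unrestricted: ✓, typability at Q -> (Q -> P) -> P is all that's needed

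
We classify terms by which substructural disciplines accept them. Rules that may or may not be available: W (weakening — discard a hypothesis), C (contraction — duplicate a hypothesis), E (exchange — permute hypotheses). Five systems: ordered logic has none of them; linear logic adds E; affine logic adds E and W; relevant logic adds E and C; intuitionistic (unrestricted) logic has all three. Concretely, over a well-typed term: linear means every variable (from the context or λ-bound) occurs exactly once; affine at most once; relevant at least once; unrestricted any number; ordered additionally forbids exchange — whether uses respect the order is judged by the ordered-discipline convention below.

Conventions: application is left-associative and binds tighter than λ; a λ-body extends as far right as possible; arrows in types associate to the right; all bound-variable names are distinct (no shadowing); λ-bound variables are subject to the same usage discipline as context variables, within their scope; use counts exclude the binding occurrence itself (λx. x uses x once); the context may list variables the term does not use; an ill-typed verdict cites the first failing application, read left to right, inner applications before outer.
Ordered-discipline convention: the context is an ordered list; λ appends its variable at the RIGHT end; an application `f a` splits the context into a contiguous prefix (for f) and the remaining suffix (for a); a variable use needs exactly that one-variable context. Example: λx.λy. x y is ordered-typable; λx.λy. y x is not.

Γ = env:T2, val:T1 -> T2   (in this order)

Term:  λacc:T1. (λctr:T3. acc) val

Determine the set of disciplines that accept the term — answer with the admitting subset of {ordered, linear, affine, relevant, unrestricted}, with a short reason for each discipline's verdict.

admitting disciplines: none
variable uses: env: 0; val: 1; acc (bound): 1; ctr (bound): 0
use order (left to right): acc, val
typing: ill-typed: an argument T1 -> T2 mismatches the expected T3
ordered: ✗, a type mismatch blocks all five
linear: ✗, the type mismatch rejects it
affine: ✗, not simply typable
relevant: ✗, fails simple typing
unrestricted: ✗, a type mismatch blocks all five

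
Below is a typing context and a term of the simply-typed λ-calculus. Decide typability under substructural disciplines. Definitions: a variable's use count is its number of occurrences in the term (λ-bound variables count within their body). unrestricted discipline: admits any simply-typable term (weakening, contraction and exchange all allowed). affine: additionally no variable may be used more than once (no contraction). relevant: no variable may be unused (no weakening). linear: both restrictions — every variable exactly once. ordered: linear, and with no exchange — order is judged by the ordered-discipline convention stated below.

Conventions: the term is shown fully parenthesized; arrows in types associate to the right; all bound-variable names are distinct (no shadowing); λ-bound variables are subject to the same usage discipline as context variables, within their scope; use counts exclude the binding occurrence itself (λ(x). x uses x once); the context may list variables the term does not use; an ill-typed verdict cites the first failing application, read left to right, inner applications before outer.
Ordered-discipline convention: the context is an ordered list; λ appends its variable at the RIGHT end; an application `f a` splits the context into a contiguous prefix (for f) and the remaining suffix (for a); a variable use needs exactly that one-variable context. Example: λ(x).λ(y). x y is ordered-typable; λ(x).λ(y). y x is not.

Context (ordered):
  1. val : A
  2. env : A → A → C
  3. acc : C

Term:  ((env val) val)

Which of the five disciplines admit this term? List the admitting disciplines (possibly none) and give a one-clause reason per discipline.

admitted in: unrestricted
counts: val=2, env=1, acc=0
order of uses: env, val, val
typing: ✓ — C
ordered: ✗, val ×2 used more than once (contraction); acc left unused
linear: ✗, val ×2 used more than once (contraction); acc left unused
affine: ✗, val ×2 used more than once (contraction)
relevant: ✗, acc left unused
unrestricted: ✓, typability at C is all that's needed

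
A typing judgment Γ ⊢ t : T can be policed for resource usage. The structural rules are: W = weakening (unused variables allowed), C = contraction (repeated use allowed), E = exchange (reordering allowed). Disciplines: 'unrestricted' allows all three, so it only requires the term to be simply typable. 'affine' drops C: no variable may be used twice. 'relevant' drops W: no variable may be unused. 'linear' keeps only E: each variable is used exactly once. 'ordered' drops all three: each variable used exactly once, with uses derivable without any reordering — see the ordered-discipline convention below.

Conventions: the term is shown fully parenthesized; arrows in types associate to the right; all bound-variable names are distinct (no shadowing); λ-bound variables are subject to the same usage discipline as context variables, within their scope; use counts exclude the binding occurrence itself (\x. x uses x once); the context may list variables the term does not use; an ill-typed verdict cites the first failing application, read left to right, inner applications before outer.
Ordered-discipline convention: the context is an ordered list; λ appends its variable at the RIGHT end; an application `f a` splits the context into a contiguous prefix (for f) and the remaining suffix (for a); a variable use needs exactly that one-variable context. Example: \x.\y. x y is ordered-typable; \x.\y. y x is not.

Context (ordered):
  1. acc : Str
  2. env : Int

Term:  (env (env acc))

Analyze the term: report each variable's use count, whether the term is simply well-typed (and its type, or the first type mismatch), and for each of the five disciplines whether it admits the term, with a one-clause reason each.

variable uses: acc: 1×; env: 2×
order of uses: env, env, acc
typing: ill-typed: applying a non-function (Int)
ordered: ✗, the type mismatch rejects it
linear: ✗, not simply typable
affine: ✗, fails simple typing
relevant: ✗, a type mismatch blocks all five
unrestricted: ✗, the type mismatch rejects it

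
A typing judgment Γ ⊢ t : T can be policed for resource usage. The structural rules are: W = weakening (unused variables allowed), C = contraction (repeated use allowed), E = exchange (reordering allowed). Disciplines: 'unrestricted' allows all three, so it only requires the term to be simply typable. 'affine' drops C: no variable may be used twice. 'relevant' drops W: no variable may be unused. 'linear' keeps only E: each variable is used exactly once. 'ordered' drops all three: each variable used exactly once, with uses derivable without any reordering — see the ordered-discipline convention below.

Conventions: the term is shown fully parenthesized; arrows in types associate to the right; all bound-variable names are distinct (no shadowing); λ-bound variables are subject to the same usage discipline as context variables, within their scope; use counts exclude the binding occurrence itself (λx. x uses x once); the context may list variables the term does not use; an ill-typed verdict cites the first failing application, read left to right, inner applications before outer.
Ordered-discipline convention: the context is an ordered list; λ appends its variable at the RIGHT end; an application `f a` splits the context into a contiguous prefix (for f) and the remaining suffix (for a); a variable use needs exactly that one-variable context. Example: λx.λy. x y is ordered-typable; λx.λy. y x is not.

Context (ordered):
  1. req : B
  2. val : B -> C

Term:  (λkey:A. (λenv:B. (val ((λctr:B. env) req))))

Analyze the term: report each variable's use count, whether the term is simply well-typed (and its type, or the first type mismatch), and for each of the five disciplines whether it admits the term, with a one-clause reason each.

counts: req: 1; val: 1; key (bound): 0; env (bound): 1; ctr (bound): 0
use order (left to right): val, env, req
typing: well-typed — term : A -> B -> C
ordered: ✗ — key, ctr left unused
linear: ✗ — key, ctr left unused
affine: ✓ — no duplicate uses among req, val, key, env, ctr
relevant: ✗ — key, ctr left unused
unrestricted: ✓ — type-checks (A -> B -> C) and nothing is barred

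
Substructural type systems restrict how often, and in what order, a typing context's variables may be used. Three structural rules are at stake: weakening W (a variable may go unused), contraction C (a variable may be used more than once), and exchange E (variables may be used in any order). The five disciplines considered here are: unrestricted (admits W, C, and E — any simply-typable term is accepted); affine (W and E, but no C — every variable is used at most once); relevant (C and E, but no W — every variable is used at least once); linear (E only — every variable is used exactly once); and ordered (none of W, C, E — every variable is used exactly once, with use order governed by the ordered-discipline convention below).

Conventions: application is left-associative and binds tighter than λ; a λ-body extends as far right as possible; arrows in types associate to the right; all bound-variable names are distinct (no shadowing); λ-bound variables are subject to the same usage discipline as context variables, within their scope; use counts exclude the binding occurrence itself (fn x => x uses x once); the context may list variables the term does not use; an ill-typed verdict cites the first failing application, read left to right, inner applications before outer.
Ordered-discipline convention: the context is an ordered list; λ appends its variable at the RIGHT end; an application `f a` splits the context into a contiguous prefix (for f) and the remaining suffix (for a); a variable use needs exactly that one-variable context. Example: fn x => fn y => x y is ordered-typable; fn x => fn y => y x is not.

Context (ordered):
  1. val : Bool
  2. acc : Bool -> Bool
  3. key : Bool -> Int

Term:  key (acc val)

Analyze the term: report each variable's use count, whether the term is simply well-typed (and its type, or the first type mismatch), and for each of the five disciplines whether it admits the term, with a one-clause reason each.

usage: val=1, acc=1, key=1
use order (left to right): key, acc, val
typing: well-typed — term : Int
ordered: ✗, needs exchange: uses follow key, acc, val
linear: ✓, val, acc, key: one use apiece
affine: ✓, no duplicate uses among val, acc, key
relevant: ✓, every one of val, acc, key appears
unrestricted: ✓, simply typable at Int; W, C, E all held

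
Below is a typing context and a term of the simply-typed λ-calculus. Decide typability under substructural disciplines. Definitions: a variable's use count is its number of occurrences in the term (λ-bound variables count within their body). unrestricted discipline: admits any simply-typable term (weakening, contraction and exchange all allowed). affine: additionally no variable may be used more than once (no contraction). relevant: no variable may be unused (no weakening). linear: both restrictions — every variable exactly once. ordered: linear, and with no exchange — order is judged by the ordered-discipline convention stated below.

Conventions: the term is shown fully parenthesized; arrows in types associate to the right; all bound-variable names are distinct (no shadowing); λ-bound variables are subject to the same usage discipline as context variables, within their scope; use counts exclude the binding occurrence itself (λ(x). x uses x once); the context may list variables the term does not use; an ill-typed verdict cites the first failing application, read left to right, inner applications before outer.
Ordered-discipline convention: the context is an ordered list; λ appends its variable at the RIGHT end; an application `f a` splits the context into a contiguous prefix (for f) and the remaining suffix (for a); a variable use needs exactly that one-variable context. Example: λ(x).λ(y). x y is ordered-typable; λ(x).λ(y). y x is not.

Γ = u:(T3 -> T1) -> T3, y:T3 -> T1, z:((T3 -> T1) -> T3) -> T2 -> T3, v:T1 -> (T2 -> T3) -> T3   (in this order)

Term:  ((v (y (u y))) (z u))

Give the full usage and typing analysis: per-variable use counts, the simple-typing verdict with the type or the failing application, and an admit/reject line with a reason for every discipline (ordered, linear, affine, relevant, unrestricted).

variable uses: u ×2, y ×2, z ×1, v ×1
uses in reading order: v, y, u, y, z, u
typing: well-typed at T3
ordered: ✗ — u ×2, y ×2 used more than once (contraction)
linear: ✗ — u ×2, y ×2 used more than once (contraction)
affine: ✗ — u ×2, y ×2 used more than once (contraction)
relevant: ✓ — at least one use each (u, y, z, v)
unrestricted: ✓ — well-typed at T3; no restrictions here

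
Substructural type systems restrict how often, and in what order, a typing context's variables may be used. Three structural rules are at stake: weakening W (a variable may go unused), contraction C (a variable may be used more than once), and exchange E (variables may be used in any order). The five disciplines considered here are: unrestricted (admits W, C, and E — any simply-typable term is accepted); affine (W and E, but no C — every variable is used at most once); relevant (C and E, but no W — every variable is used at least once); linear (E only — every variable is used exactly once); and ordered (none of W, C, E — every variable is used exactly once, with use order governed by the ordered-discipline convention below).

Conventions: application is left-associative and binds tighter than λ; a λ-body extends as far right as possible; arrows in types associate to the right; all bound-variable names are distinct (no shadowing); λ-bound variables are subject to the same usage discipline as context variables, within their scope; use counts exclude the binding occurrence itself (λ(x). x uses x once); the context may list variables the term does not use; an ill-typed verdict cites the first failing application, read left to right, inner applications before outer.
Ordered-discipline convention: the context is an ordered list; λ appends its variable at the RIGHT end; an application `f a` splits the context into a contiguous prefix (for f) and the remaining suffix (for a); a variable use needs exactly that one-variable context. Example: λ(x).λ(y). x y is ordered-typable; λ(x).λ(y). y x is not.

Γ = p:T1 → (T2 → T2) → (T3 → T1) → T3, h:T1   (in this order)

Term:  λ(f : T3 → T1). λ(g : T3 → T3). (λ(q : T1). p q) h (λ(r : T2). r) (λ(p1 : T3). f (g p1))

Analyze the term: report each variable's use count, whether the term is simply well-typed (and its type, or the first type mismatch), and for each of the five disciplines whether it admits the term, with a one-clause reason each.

use counts: p: 1, h: 1, f [bound]: 1, g [bound]: 1, q [bound]: 1, r [bound]: 1, p1 [bound]: 1
use order (left to right): p, q, h, r, f, g, p1
typing: well-typed — term : (T3 → T1) → (T3 → T3) → T3
ordered: ✓ — one use each (p, h, f, g, q, r, p1); ordered split holds
linear: ✓ — single use per variable (p, h, f, g, q, r, p1)
affine: ✓ — at most one use each (p, h, f, g, q, r, p1)
relevant: ✓ — none of p, h, f, g, q, r, p1 goes unused
unrestricted: ✓ — type-checks ((T3 → T1) → (T3 → T3) → T3) and nothing is barred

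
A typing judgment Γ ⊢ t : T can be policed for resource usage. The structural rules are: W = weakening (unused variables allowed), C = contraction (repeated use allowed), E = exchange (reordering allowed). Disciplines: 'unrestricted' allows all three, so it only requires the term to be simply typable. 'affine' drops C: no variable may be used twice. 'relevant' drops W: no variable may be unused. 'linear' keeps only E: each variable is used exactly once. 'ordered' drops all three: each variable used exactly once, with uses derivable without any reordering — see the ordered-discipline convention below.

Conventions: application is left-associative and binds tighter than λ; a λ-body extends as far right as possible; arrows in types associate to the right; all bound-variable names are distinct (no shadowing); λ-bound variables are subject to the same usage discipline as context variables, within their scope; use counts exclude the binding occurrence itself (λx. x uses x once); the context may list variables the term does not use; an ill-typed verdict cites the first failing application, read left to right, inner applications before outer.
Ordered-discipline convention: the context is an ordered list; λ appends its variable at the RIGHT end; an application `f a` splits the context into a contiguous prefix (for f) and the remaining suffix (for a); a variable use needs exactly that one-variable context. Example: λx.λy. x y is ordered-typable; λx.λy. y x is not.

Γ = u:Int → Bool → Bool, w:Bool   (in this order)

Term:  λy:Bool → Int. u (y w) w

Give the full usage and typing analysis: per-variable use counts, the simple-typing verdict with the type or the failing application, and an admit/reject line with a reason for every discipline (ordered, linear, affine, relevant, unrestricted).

use counts: u: 1×, w: 2×, y [bound]: 1×
use order (left to right): u, y, w, w
typing: well-typed at (Bool → Int) → Bool
ordered: ✗ — w ×2 used more than once (contraction)
linear: ✗ — w ×2 used more than once (contraction)
affine: ✗ — w ×2 used more than once (contraction)
relevant: ✓ — u, w, y: all used, weakening unneeded
unrestricted: ✓ — type-checks ((Bool → Int) → Bool) and nothing is barred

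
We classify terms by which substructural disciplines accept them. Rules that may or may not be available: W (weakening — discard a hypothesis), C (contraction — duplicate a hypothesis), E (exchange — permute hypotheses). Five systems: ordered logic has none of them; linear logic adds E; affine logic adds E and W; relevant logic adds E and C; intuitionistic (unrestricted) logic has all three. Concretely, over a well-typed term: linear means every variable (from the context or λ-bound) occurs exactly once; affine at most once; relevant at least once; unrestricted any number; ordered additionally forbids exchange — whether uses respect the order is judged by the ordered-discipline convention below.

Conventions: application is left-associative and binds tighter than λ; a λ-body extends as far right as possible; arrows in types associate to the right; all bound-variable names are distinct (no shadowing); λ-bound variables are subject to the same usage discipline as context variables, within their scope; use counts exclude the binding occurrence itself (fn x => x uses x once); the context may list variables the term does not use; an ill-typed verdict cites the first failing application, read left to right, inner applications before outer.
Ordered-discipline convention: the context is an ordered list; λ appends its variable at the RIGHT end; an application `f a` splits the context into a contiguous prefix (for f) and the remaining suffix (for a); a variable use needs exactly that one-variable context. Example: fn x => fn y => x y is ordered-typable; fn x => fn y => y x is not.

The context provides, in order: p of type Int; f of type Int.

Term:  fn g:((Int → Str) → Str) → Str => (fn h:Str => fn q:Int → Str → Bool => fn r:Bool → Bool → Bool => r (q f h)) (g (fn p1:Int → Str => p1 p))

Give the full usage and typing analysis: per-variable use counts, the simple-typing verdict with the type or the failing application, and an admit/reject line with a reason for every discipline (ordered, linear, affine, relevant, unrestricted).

counts: p=1, f=1, g (λ-bound)=1, h (λ-bound)=1, q (λ-bound)=1, r (λ-bound)=1, p1 (λ-bound)=1
left-to-right use order: r, q, f, h, g, p1, p
typing: the term checks, with type (((Int → Str) → Str) → Str) → (Int → Str → Bool) → (Bool → Bool → Bool) → Bool → Bool
ordered: ✗ — no ordered split (uses run r, q, f, h, g, p1, p)
linear: ✓ — each of p, f, g, h, q, r, p1 used exactly once
affine: ✓ — no duplicate uses among p, f, g, h, q, r, p1
relevant: ✓ — p, f, g, h, q, r, p1: all used, weakening unneeded
unrestricted: ✓ — well-typed at (((Int → Str) → Str) → Str) → (Int → Str → Bool) → (Bool → Bool → Bool) → Bool → Bool; no restrictions here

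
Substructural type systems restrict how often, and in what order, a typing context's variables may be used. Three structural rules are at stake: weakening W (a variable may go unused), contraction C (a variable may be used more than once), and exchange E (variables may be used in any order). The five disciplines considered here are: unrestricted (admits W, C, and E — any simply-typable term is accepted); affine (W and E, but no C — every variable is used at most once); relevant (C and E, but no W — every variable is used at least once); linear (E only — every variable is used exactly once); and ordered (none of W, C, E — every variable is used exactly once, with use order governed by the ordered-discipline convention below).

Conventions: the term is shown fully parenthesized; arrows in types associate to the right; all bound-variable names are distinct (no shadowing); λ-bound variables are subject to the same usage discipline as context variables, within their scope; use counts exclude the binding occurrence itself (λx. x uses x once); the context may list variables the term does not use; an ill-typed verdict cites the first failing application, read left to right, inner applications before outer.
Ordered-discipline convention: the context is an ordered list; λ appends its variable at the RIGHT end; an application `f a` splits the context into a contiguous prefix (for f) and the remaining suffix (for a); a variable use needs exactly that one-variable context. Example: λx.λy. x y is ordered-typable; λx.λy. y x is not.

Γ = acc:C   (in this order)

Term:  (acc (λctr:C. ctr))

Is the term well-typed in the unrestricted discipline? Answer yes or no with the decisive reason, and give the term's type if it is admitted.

no — the type mismatch rejects it
variable uses: acc ×1; ctr (bound) ×1
use order (left to right): acc, ctr
typing: ill-typed: non-arrow in function slot: C
per-discipline verdicts: ordered ✗ · linear ✗ · affine ✗ · relevant ✗ · unrestricted ✗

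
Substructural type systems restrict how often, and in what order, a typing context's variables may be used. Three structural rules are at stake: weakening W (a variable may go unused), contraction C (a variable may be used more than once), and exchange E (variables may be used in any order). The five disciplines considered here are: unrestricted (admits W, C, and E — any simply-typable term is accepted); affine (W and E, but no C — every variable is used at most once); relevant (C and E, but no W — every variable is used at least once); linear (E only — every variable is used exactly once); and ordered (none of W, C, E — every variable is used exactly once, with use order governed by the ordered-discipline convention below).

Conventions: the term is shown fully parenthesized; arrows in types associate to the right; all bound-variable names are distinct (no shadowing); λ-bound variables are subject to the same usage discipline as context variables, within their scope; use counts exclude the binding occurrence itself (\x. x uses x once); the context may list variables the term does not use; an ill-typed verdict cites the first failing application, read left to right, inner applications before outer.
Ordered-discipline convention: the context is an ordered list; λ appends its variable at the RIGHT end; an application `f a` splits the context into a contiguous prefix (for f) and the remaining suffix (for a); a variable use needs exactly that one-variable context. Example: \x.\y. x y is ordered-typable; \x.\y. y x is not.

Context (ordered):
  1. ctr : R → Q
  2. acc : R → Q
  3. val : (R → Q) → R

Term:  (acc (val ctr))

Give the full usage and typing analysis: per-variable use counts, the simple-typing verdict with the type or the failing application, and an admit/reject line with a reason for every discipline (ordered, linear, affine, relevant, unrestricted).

counts: ctr: 1×; acc: 1×; val: 1×
uses in reading order: acc, val, ctr
typing: ✓ — Q
ordered ✗ (no ordered split (uses run acc, val, ctr))
linear ✓ (each of ctr, acc, val used exactly once)
affine ✓ (ctr, acc, val: no repeats, contraction unneeded)
relevant ✓ (ctr, acc, val: all used, weakening unneeded)
unrestricted ✓ (typability at Q is all that's needed)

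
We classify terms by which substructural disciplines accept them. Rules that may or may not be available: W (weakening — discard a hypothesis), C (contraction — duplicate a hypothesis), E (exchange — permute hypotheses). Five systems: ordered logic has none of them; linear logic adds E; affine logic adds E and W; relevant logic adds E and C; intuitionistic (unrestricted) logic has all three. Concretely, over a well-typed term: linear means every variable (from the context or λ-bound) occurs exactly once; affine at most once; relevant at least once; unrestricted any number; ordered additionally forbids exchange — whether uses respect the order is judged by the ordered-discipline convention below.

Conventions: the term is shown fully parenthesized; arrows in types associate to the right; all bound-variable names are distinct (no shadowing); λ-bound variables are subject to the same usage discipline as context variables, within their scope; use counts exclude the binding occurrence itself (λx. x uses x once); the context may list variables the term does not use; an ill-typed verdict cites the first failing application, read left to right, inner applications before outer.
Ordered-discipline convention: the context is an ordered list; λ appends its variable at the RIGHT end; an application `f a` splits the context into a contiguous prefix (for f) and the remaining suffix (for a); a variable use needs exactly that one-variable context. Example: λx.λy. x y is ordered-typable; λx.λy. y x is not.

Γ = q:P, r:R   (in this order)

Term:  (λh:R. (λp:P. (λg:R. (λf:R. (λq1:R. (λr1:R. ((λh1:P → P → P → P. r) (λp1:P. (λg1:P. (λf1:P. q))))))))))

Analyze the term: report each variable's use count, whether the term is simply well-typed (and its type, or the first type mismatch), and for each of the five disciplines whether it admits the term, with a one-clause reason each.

counts: q: 1, r: 1, h (bound): 0, p (bound): 0, g (bound): 0, f (bound): 0, q1 (bound): 0, r1 (bound): 0, h1 (bound): 0, p1 (bound): 0, g1 (bound): 0, f1 (bound): 0
uses in reading order: r, q
typing: the term checks, with type R → P → R → R → R → R → R
ordered: ✗ — unused: h, p, g, f, q1, r1, h1, p1, g1, f1 — weakening required
linear: ✗ — unused: h, p, g, f, q1, r1, h1, p1, g1, f1 — weakening required
affine: ✓ — q, r, h, p, g, f, q1, r1, h1, p1, g1, f1: no repeats, contraction unneeded
relevant: ✗ — unused: h, p, g, f, q1, r1, h1, p1, g1, f1 — weakening required
unrestricted: ✓ — type-checks (R → P → R → R → R → R → R) and nothing is barred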